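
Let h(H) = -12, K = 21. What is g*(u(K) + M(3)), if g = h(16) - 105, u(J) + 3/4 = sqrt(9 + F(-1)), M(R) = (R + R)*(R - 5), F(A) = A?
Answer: 5967/4 - 234*sqrt(2) ≈ 1160.8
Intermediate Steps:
M(R) = 2*R*(-5 + R) (M(R) = (2*R)*(-5 + R) = 2*R*(-5 + R))
u(J) = -3/4 + 2*sqrt(2) (u(J) = -3/4 + sqrt(9 - 1) = -3/4 + sqrt(8) = -3/4 + 2*sqrt(2))
g = -117 (g = -12 - 105 = -117)
g*(u(K) + M(3)) = -117*((-3/4 + 2*sqrt(2)) + 2*3*(-5 + 3)) = -117*((-3/4 + 2*sqrt(2)) + 2*3*(-2)) = -117*((-3/4 + 2*sqrt(2)) - 12) = -117*(-51/4 + 2*sqrt(2)) = 5967/4 - 234*sqrt(2)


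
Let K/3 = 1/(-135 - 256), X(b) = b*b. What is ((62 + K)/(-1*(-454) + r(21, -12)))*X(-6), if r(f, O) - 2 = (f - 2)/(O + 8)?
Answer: 3490416/705755 ≈ 4.9456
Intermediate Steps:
r(f, O) = 2 + (-2 + f)/(8 + O) (r(f, O) = 2 + (f - 2)/(O + 8) = 2 + (-2 + f)/(8 + O))
X(b) = b²
K = -3/391 (K = 3/(-135 - 256) = 3/(-391) = 3*(-1/391) = -3/391 ≈ -0.0076726)
((62 + K)/(-1*(-454) + r(21, -12)))*X(-6) = ((62 - 3/391)/(-1*(-454) + (14 + 21 + 2*(-12))/(8 - 12)))*(-6)² = (24239/(391*(454 + (14 + 21 - 24)/(-4))))*36 = (24239/(391*(454 - ¼*11)))*36 = (24239/(391*(454 - 11/4)))*36 = (24239/(391*(1805/4)))*36 = ((24239/391)*(4/1805))*36 = (96956/705755)*36 = 3490416/705755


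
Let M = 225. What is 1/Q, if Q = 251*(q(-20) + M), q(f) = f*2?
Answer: 1/46435 ≈ 2.1535e-5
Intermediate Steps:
q(f) = 2*f
Q = 46435 (Q = 251*(2*(-20) + 225) = 251*(-40 + 225) = 251*185 = 46435)
1/Q = 1/46435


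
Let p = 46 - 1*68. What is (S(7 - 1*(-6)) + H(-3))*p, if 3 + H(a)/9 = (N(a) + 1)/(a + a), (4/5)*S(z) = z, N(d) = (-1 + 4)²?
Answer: 1133/2 ≈ 566.50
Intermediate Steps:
N(d) = 9 (N(d) = 3² = 9)
S(z) = 5*z/4
p = -22 (p = 46 - 68 = -22)
H(a) = -27 + 45/a (H(a) = -27 + 9*((9 + 1)/(a + a)) = -27 + 9*(10/((2*a))) = -27 + 9*(10*(1/(2*a))) = -27 + 9*(5/a) = -27 + 45/a)
(S(7 - 1*(-6)) + H(-3))*p = (5*(7 - 1*(-6))/4 + (-27 + 45/(-3)))*(-22) = (5*(7 + 6)/4 + (-27 + 45*(-⅓)))*(-22) = ((5/4)*13 + (-27 - 15))*(-22) = (65/4 - 42)*(-22) = -103/4*(-22) = 1133/2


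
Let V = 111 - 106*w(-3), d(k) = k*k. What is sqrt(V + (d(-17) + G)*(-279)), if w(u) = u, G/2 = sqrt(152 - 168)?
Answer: sqrt(-80202 - 2232*I) ≈ 3.94 - 283.23*I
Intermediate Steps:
G = 8*I (G = 2*sqrt(152 - 168) = 2*sqrt(-16) = 2*(4*I) = 8*I ≈ 8.0*I)
d(k) = k**2
V = 429 (V = 111 - 106*(-3) = 111 + 318 = 429)
sqrt(V + (d(-17) + G)*(-279)) = sqrt(429 + ((-17)**2 + 8*I)*(-279)) = sqrt(429 + (289 + 8*I)*(-279)) = sqrt(429 + (-80631 - 2232*I)) = sqrt(-80202 - 2232*I)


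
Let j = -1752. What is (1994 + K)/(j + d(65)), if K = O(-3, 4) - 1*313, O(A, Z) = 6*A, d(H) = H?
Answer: -1663/1687 ≈ -0.98577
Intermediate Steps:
K = -331 (K = 6*(-3) - 1*313 = -18 - 313 = -331)
(1994 + K)/(j + d(65)) = (1994 - 331)/(-1752 + 65) = 1663/(-1687) = 1663*(-1/1687) = -1663/1687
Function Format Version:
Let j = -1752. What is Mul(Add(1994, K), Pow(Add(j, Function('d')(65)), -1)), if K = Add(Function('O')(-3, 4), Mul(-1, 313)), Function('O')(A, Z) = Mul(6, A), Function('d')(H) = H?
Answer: Rational(-1663, 1687) ≈ -0.98577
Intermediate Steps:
K = -331 (K = Add(Mul(6, -3), Mul(-1, 313)) = Add(-18, -313) = -331)
Mul(Add(1994, K), Pow(Add(j, Function('d')(65)), -1)) = Mul(Add(1994, -331), Pow(Add(-1752, 65), -1)) = Mul(1663, Pow(-1687, -1)) = Mul(1663, Rational(-1, 1687)) = Rational(-1663, 1687)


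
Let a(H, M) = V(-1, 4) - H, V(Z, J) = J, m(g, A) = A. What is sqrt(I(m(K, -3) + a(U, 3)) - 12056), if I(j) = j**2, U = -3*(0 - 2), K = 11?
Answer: I*sqrt(12031) ≈ 109.69*I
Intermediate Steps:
U = 6 (U = -3*(-2) = 6)
a(H, M) = 4 - H
sqrt(I(m(K, -3) + a(U, 3)) - 12056) = sqrt((-3 + (4 - 1*6))**2 - 12056) = sqrt((-3 + (4 - 6))**2 - 12056) = sqrt((-3 - 2)**2 - 12056) = sqrt((-5)**2 - 12056) = sqrt(25 - 12056) = sqrt(-12031) = I*sqrt(12031)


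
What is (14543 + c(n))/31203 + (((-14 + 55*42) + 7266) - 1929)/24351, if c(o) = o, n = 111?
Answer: 198337351/253274751 ≈ 0.78309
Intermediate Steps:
(14543 + c(n))/31203 + (((-14 + 55*42) + 7266) - 1929)/24351 = (14543 + 111)/31203 + (((-14 + 55*42) + 7266) - 1929)/24351 = 14654*(1/31203) + (((-14 + 2310) + 7266) - 1929)*(1/24351) = 14654/31203 + ((2296 + 7266) - 1929)*(1/24351) = 14654/31203 + (9562 - 1929)*(1/24351) = 14654/31203 + 7633*(1/24351) = 14654/31203 + 7633/24351 = 198337351/253274751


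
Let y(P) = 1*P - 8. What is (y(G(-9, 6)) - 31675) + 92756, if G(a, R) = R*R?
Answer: 61109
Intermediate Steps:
G(a, R) = R²
y(P) = -8 + P (y(P) = P - 8 = -8 + P)
(y(G(-9, 6)) - 31675) + 92756 = ((-8 + 6²) - 31675) + 92756 = ((-8 + 36) - 31675) + 92756 = (28 - 31675) + 92756 = -31647 + 92756 = 61109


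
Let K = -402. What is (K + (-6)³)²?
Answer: 381924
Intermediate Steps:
(K + (-6)³)² = (-402 + (-6)³)² = (-402 - 216)² = (-618)² = 381924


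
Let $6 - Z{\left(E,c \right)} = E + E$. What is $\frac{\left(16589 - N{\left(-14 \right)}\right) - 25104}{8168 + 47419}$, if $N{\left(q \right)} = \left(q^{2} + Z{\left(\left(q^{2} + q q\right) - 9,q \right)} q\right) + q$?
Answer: $- \frac{19337}{55587} \approx -0.34787$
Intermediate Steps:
$Z{\left(E,c \right)} = 6 - 2 E$ ($Z{\left(E,c \right)} = 6 - \left(E + E\right) = 6 - 2 E$)
$N{\left(q \right)} = q + q^{2} + q \left(24 - 4 q^{2}\right)$ ($N{\left(q \right)} = \left(q^{2} + \left(6 - 2 \left(\left(q^{2} + q q\right) - 9\right)\right) q\right) + q = \left(q^{2} + \left(6 - 2 \left(\left(q^{2} + q^{2}\right) - 9\right)\right) q\right) + q = \left(q^{2} + \left(6 - 2 \left(2 q^{2} - 9\right)\right) q\right) + q = \left(q^{2} + \left(6 - 2 \left(-9 + 2 q^{2}\right)\right) q\right) + q = \left(q^{2} + \left(6 - \left(-18 + 4 q^{2}\right)\right) q\right) + q = \left(q^{2} + \left(24 - 4 q^{2}\right) q\right) + q = \left(q^{2} + q \left(24 - 4 q^{2}\right)\right) + q = q + q^{2} + q \left(24 - 4 q^{2}\right)$)
$\frac{\left(16589 - N{\left(-14 \right)}\right) - 25104}{8168 + 47419} = \frac{\left(16589 - - 14 \left(25 - 14 - 4 \left(-14\right)^{2}\right)\right) - 25104}{8168 + 47419} = \frac{\left(16589 - - 14 \left(25 - 14 - 784\right)\right) - 25104}{55587} = \left(\left(16589 - - 14 \left(25 - 14 - 784\right)\right) - 25104\right) \frac{1}{55587} = \left(\left(16589 - \left(-14\right) \left(-773\right)\right) - 25104\right) \frac{1}{55587} = \left(\left(16589 - 10822\right) - 25104\right) \frac{1}{55587} = \left(5767 - 25104\right) \frac{1}{55587} = \left(-19337\right) \frac{1}{55587} = - \frac{19337}{55587}$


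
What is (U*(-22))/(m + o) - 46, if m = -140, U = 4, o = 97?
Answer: -1890/43 ≈ -43.953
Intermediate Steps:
(U*(-22))/(m + o) - 46 = (4*(-22))/(-140 + 97) - 46 = -88/(-43) - 46 = -88*(-1/43) - 46 = 88/43 - 46 = -1890/43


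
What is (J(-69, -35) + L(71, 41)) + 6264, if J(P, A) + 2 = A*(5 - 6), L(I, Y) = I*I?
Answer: 11338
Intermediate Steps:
L(I, Y) = I²
J(P, A) = -2 - A (J(P, A) = -2 + A*(5 - 6) = -2 + A*(-1) = -2 - A)
(J(-69, -35) + L(71, 41)) + 6264 = ((-2 - 1*(-35)) + 71²) + 6264 = ((-2 + 35) + 5041) + 6264 = (33 + 5041) + 6264 = 5074 + 6264 = 11338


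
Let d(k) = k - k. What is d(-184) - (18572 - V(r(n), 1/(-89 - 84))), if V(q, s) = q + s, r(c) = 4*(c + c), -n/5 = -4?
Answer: -3185277/173 ≈ -18412.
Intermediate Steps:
n = 20 (n = -5*(-4) = 20)
d(k) = 0
r(c) = 8*c (r(c) = 4*(2*c) = 8*c)
d(-184) - (18572 - V(r(n), 1/(-89 - 84))) = 0 - (18572 - (8*20 + 1/(-89 - 84))) = 0 - (18572 - (160 + 1/(-173))) = 0 - (18572 - (160 - 1/173)) = 0 - (18572 - 1*27679/173) = 0 - (18572 - 27679/173) = 0 - 1*3185277/173 = 0 - 3185277/173 = -3185277/173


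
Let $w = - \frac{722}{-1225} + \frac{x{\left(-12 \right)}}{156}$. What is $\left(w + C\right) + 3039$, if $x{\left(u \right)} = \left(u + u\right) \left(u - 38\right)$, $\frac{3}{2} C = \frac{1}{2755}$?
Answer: $\frac{80216725903}{26324025} \approx 3047.3$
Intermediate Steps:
$C = \frac{2}{8265}$ ($C = \frac{2}{3 \cdot 2755} = \frac{2}{3} \cdot \frac{1}{2755} = \frac{2}{8265} \approx 0.00024198$)
$x{\left(u \right)} = 2 u \left(-38 + u\right)$
$w = \frac{131886}{15925}$ ($w = - \frac{722}{-1225} + \frac{2 \left(-12\right) \left(-38 - 12\right)}{156} = \left(-722\right) \left(- \frac{1}{1225}\right) + 2 \left(-12\right) \left(-50\right) \frac{1}{156} = \frac{722}{1225} + 1200 \cdot \frac{1}{156} = \frac{722}{1225} + \frac{100}{13} = \frac{131886}{15925} \approx 8.2817$)
$\left(w + C\right) + 3039 = \left(\frac{131886}{15925} + \frac{2}{8265}\right) + 3039 = \frac{218013928}{26324025} + 3039 = \frac{80216725903}{26324025}$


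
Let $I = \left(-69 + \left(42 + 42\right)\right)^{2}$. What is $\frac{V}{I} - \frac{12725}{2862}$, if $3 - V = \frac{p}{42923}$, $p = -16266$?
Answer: $- \frac{2721751649}{614228130} \approx -4.4312$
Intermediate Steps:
$I = 225$ ($I = \left(-69 + 84\right)^{2} = 15^{2} = 225$)
$V = \frac{145035}{42923}$ ($V = 3 - - \frac{16266}{42923} = 3 + \frac{16266}{42923} = \frac{145035}{42923} \approx 3.379$)
$\frac{V}{I} - \frac{12725}{2862} = \frac{145035}{42923 \cdot 225} - \frac{12725}{2862} = \frac{145035}{42923} \cdot \frac{1}{225} - \frac{12725}{2862} = \frac{3223}{214615} - \frac{12725}{2862} = - \frac{2721751649}{614228130}$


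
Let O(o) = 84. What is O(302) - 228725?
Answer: -228641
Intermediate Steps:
O(302) - 228725 = 84 - 228725 = -228641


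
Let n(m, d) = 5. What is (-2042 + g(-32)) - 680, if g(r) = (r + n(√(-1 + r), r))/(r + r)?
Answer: -174181/64 ≈ -2721.6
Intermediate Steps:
g(r) = (5 + r)/(2*r) (g(r) = (r + 5)/(r + r) = (5 + r)/((2*r)) = (5 + r)*(1/(2*r)) = (5 + r)/(2*r))
(-2042 + g(-32)) - 680 = (-2042 + (½)*(5 - 32)/(-32)) - 680 = (-2042 + (½)*(-1/32)*(-27)) - 680 = (-2042 + 27/64) - 680 = -130661/64 - 680 = -174181/64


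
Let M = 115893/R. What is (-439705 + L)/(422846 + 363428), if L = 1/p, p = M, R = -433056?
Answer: -16986388207/30374550894 ≈ -0.55923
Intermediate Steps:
M = -38631/144352 (M = 115893/(-433056) = 115893*(-1/433056) = -38631/144352 ≈ -0.26762)
p = -38631/144352 ≈ -0.26762
L = -144352/38631 (L = 1/(-38631/144352) = -144352/38631 ≈ -3.7367)
(-439705 + L)/(422846 + 363428) = (-439705 - 144352/38631)/(422846 + 363428) = -16986388207/38631/786274 = -16986388207/38631*1/786274 = -16986388207/30374550894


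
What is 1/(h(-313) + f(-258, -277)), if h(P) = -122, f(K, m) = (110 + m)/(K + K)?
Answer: -516/62785 ≈ -0.0082185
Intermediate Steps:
f(K, m) = (110 + m)/(2*K) (f(K, m) = (110 + m)/((2*K)) = (110 + m)*(1/(2*K)) = (110 + m)/(2*K))
1/(h(-313) + f(-258, -277)) = 1/(-122 + (½)*(110 - 277)/(-258)) = 1/(-122 + (½)*(-1/258)*(-167)) = 1/(-122 + 167/516) = 1/(-62785/516) = -516/62785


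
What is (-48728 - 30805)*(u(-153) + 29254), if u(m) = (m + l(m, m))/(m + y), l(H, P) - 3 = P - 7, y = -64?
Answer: -16287404004/7 ≈ -2.3268e+9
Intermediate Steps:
l(H, P) = -4 + P (l(H, P) = 3 + (P - 7) = 3 + (-7 + P) = -4 + P)
u(m) = (-4 + 2*m)/(-64 + m) (u(m) = (m + (-4 + m))/(m - 64) = (-4 + 2*m)/(-64 + m))
(-48728 - 30805)*(u(-153) + 29254) = (-48728 - 30805)*(2*(-2 - 153)/(-64 - 153) + 29254) = -79533*(2*(-155)/(-217) + 29254) = -79533*(2*(-1/217)*(-155) + 29254) = -79533*(10/7 + 29254) = -79533*204788/7 = -16287404004/7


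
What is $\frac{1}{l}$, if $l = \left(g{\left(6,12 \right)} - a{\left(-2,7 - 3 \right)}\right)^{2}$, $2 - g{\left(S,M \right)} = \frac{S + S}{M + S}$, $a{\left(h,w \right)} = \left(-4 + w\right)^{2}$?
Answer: $\frac{9}{16} \approx 0.5625$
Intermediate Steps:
$g{\left(S,M \right)} = 2 - \frac{2 S}{M + S}$ ($g{\left(S,M \right)} = 2 - \frac{S + S}{M + S} = 2 - \frac{2 S}{M + S}$)
$l = \frac{16}{9}$ ($l = \left(2 \cdot 12 \frac{1}{12 + 6} - \left(-4 + \left(7 - 3\right)\right)^{2}\right)^{2} = \left(2 \cdot 12 \cdot \frac{1}{18} - \left(-4 + 4\right)^{2}\right)^{2} = \left(2 \cdot 12 \cdot \frac{1}{18} - 0^{2}\right)^{2} = \left(\frac{4}{3} - 0\right)^{2} = \left(\frac{4}{3} + 0\right)^{2} = \left(\frac{4}{3}\right)^{2} = \frac{16}{9} \approx 1.7778$)
$\frac{1}{l} = \frac{1}{\frac{16}{9}} = \frac{9}{16}$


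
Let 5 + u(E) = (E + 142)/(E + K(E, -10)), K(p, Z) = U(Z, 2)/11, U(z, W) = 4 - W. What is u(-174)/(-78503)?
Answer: 1151/18762217 ≈ 6.1347e-5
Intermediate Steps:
K(p, Z) = 2/11 (K(p, Z) = (4 - 1*2)/11 = (4 - 2)*(1/11) = 2*(1/11) = 2/11)
u(E) = -5 + (142 + E)/(2/11 + E) (u(E) = -5 + (E + 142)/(E + 2/11) = -5 + (142 + E)/(2/11 + E))
u(-174)/(-78503) = (4*(388 - 11*(-174))/(2 + 11*(-174)))/(-78503) = (4*(388 + 1914)/(2 - 1914))*(-1/78503) = (4*2302/(-1912))*(-1/78503) = (4*(-1/1912)*2302)*(-1/78503) = -1151/239*(-1/78503) = 1151/18762217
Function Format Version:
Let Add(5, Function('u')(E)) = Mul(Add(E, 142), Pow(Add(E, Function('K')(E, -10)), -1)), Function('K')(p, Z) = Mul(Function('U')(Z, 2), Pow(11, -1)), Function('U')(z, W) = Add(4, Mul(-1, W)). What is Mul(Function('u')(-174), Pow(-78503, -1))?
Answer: Rational(1151, 18762217) ≈ 6.1347e-5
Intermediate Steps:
Function('K')(p, Z) = Rational(2, 11) (Function('K')(p, Z) = Mul(Add(4, Mul(-1, 2)), Pow(11, -1)) = Mul(Add(4, -2), Rational(1, 11)) = Mul(2, Rational(1, 11)) = Rational(2, 11))
Function('u')(E) = Add(-5, Mul(Pow(Add(Rational(2, 11), E), -1), Add(142, E))) (Function('u')(E) = Add(-5, Mul(Add(E, 142), Pow(Add(E, Rational(2, 11)), -1))) = Add(-5, Mul(Add(142, E), Pow(Add(Rational(2, 11), E), -1))) = Add(-5, Mul(Pow(Add(Rational(2, 11), E), -1), Add(142, E))))
Mul(Function('u')(-174), Pow(-78503, -1)) = Mul(Mul(4, Pow(Add(2, Mul(11, -174)), -1), Add(388, Mul(-11, -174))), Pow(-78503, -1)) = Mul(Mul(4, Pow(Add(2, -1914), -1), Add(388, 1914)), Rational(-1, 78503)) = Mul(Mul(4, Pow(-1912, -1), 2302), Rational(-1, 78503)) = Mul(Mul(4, Rational(-1, 1912), 2302), Rational(-1, 78503)) = Mul(Rational(-1151, 239), Rational(-1, 78503)) = Rational(1151, 18762217)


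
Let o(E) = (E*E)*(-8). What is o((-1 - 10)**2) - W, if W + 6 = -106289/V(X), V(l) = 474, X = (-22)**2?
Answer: -55409539/474 ≈ -1.1690e+5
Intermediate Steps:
X = 484
o(E) = -8*E**2 (o(E) = E**2*(-8) = -8*E**2)
W = -109133/474 (W = -6 - 106289/474 = -109133/474 ≈ -230.24)
o((-1 - 10)**2) - W = -8*(-1 - 10)**4 - 1*(-109133/474) = -8*((-11)**2)**2 + 109133/474 = -8*121**2 + 109133/474 = -8*14641 + 109133/474 = -117128 + 109133/474 = -55409539/474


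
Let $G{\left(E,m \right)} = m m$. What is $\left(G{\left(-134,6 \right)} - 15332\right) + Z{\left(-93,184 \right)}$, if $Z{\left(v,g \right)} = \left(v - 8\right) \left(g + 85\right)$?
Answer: $-42465$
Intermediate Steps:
$G{\left(E,m \right)} = m^{2}$
$Z{\left(v,g \right)} = \left(-8 + v\right) \left(85 + g\right)$
$\left(G{\left(-134,6 \right)} - 15332\right) + Z{\left(-93,184 \right)} = \left(6^{2} - 15332\right) + \left(-680 - 1472 + 85 \left(-93\right) + 184 \left(-93\right)\right) = \left(36 - 15332\right) - 27169 = -15296 - 27169 = -42465$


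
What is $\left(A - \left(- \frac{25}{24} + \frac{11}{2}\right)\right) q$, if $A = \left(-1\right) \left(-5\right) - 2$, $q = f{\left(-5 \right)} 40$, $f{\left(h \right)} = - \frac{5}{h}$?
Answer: $- \frac{175}{3} \approx -58.333$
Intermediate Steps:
$q = 40$ ($q = - \frac{5}{-5} \cdot 40 = \left(-5\right) \left(- \frac{1}{5}\right) 40 = 1 \cdot 40 = 40$)
$A = 3$ ($A = 5 - 2 = 3$)
$\left(A - \left(- \frac{25}{24} + \frac{11}{2}\right)\right) q = \left(3 - \left(- \frac{25}{24} + \frac{11}{2}\right)\right) 40 = \left(3 - \frac{107}{24}\right) 40 = \left(- \frac{35}{24}\right) 40 = - \frac{175}{3}$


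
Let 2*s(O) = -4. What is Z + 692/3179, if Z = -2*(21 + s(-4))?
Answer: -120110/3179 ≈ -37.782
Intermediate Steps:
s(O) = -2 (s(O) = (1/2)*(-4) = -2)
Z = -38 (Z = -2*(21 - 2) = -2*19 = -38)
Z + 692/3179 = -38 + 692/3179 = -120110/3179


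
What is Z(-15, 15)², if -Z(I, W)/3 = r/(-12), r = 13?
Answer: 169/16 ≈ 10.563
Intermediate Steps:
Z(I, W) = 13/4 (Z(I, W) = -39/(-12) = -39*(-1)/12 = -3*(-13/12) = 13/4)
Z(-15, 15)² = (13/4)² = 169/16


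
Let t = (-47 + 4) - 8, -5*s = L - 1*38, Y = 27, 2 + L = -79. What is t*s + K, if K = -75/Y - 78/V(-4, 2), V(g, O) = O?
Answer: -56501/45 ≈ -1255.6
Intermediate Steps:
L = -81 (L = -2 - 79 = -81)
s = 119/5 (s = -(-81 - 1*38)/5 = -(-81 - 38)/5 = -⅕*(-119) = 119/5 ≈ 23.800)
t = -51 (t = -43 - 8 = -51)
K = -376/9 (K = -75/27 - 78/2 = -75*1/27 - 78*½ = -25/9 - 39 = -376/9 ≈ -41.778)
t*s + K = -51*119/5 - 376/9 = -6069/5 - 376/9 = -56501/45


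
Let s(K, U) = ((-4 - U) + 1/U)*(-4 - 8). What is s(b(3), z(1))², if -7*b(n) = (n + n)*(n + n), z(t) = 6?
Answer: 13924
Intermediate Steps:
b(n) = -4*n²/7 (b(n) = -(n + n)*(n + n)/7 = -2*n*2*n/7 = -4*n²/7)
s(K, U) = 48 - 12/U + 12*U (s(K, U) = (-4 + 1/U - U)*(-12) = 48 - 12/U + 12*U)
s(b(3), z(1))² = (48 - 12/6 + 12*6)² = (48 - 12*⅙ + 72)² = (48 - 2 + 72)² = 118² = 13924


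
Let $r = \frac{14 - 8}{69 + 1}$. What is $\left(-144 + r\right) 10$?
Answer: $- \frac{10074}{7} \approx -1439.1$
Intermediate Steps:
$r = \frac{3}{35}$ ($r = \frac{6}{70} = 6 \cdot \frac{1}{70} = \frac{3}{35} \approx 0.085714$)
$\left(-144 + r\right) 10 = \left(-144 + \frac{3}{35}\right) 10 = \left(- \frac{5037}{35}\right) 10 = - \frac{10074}{7}$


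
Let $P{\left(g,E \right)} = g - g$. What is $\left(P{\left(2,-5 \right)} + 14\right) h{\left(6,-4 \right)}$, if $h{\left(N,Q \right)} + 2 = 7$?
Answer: $70$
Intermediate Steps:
$h{\left(N,Q \right)} = 5$ ($h{\left(N,Q \right)} = -2 + 7 = 5$)
$P{\left(g,E \right)} = 0$
$\left(P{\left(2,-5 \right)} + 14\right) h{\left(6,-4 \right)} = \left(0 + 14\right) 5 = 14 \cdot 5 = 70$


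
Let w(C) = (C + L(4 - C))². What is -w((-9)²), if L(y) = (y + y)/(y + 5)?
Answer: -8958049/1296 ≈ -6912.1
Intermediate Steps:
L(y) = 2*y/(5 + y) (L(y) = (2*y)/(5 + y) = 2*y/(5 + y))
w(C) = (C + 2*(4 - C)/(9 - C))² (w(C) = (C + 2*(4 - C)/(5 + (4 - C)))² = (C + 2*(4 - C)/(9 - C))²)
-w((-9)²) = -(-8 + ((-9)²)² - 7*(-9)²)²/(-9 + (-9)²)² = -(-8 + 81² - 7*81)²/(-9 + 81)² = -(-8 + 6561 - 567)²/72² = -5986²/5184 = -35832196/5184 = -1*8958049/1296 = -8958049/1296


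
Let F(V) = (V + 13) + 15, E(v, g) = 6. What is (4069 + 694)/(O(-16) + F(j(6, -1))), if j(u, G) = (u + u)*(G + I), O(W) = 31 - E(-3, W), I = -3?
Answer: 4763/5 ≈ 952.60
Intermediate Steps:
O(W) = 25 (O(W) = 31 - 1*6 = 31 - 6 = 25)
j(u, G) = 2*u*(-3 + G) (j(u, G) = (u + u)*(G - 3) = (2*u)*(-3 + G) = 2*u*(-3 + G))
F(V) = 28 + V (F(V) = (13 + V) + 15 = 28 + V)
(4069 + 694)/(O(-16) + F(j(6, -1))) = (4069 + 694)/(25 + (28 + 2*6*(-3 - 1))) = 4763/(25 + (28 + 2*6*(-4))) = 4763/(25 + (28 - 48)) = 4763/(25 - 20) = 4763/5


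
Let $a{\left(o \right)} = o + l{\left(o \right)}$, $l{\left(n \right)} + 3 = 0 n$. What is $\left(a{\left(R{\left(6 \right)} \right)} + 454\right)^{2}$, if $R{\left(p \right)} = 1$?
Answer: $204304$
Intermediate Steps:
$l{\left(n \right)} = -3$ ($l{\left(n \right)} = -3 + 0 n = -3 + 0 = -3$)
$a{\left(o \right)} = -3 + o$ ($a{\left(o \right)} = o - 3 = -3 + o$)
$\left(a{\left(R{\left(6 \right)} \right)} + 454\right)^{2} = \left(\left(-3 + 1\right) + 454\right)^{2} = \left(-2 + 454\right)^{2} = 452^{2} = 204304$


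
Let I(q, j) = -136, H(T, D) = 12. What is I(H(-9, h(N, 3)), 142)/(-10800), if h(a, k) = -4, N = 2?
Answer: 17/1350 ≈ 0.012593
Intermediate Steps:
I(H(-9, h(N, 3)), 142)/(-10800) = -136/(-10800) = -136*(-1/10800) = 17/1350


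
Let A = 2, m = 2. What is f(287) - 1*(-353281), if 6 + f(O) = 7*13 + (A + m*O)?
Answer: 353942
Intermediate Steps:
f(O) = 87 + 2*O (f(O) = -6 + (7*13 + (2 + 2*O)) = -6 + (91 + (2 + 2*O)) = -6 + (93 + 2*O) = 87 + 2*O)
f(287) - 1*(-353281) = (87 + 2*287) - 1*(-353281) = (87 + 574) + 353281 = 661 + 353281 = 353942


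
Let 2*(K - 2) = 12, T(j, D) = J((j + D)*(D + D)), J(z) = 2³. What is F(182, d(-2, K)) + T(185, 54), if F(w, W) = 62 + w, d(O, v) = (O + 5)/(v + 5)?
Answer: 252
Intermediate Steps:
J(z) = 8
T(j, D) = 8
K = 8 (K = 2 + (½)*12 = 2 + 6 = 8)
d(O, v) = (5 + O)/(5 + v)
F(182, d(-2, K)) + T(185, 54) = (62 + 182) + 8 = 244 + 8 = 252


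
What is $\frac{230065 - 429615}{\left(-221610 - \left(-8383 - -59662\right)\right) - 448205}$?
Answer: $\frac{99775}{360547} \approx 0.27673$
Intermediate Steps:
$\frac{230065 - 429615}{\left(-221610 - \left(-8383 - -59662\right)\right) - 448205} = - \frac{199550}{\left(-221610 - \left(-8383 + 59662\right)\right) - 448205} = - \frac{199550}{\left(-221610 - 51279\right) - 448205} = - \frac{199550}{-272889 - 448205} = - \frac{199550}{-721094} = \left(-199550\right) \left(- \frac{1}{721094}\right) = \frac{99775}{360547}$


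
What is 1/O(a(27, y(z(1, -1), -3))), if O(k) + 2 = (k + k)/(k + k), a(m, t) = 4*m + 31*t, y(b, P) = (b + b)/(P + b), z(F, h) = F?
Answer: -1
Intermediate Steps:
y(b, P) = 2*b/(P + b) (y(b, P) = (2*b)/(P + b) = 2*b/(P + b))
O(k) = -1 (O(k) = -2 + (k + k)/(k + k) = -2 + (2*k)/((2*k)) = -2 + (2*k)*(1/(2*k)) = -2 + 1 = -1)
1/O(a(27, y(z(1, -1), -3))) = 1/(-1) = -1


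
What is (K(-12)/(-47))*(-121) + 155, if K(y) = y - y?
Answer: 155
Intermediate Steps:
K(y) = 0
(K(-12)/(-47))*(-121) + 155 = (0/(-47))*(-121) + 155 = (0*(-1/47))*(-121) + 155 = 0*(-121) + 155 = 0 + 155 = 155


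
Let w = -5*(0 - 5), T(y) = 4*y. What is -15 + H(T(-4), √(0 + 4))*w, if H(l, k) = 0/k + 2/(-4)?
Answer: -55/2 ≈ -27.500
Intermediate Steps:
w = 25 (w = -5*(-5) = 25)
H(l, k) = -½ (H(l, k) = 0 + 2*(-¼) = 0 - ½ = -½)
-15 + H(T(-4), √(0 + 4))*w = -15 - ½*25 = -15 - 25/2 = -55/2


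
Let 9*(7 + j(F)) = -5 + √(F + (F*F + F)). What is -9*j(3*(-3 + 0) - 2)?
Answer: 68 - 3*√11 ≈ 58.050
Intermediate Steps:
j(F) = -68/9 + √(F² + 2*F)/9 (j(F) = -7 + (-5 + √(F + (F*F + F)))/9 = -7 + (-5 + √(F + (F² + F)))/9 = -7 + (-5 + √(F + (F + F²)))/9 = -7 + (-5 + √(F² + 2*F))/9 = -7 + (-5/9 + √(F² + 2*F)/9) = -68/9 + √(F² + 2*F)/9)
-9*j(3*(-3 + 0) - 2) = -9*(-68/9 + √((3*(-3 + 0) - 2)*(2 + (3*(-3 + 0) - 2)))/9) = -9*(-68/9 + √((3*(-3) - 2)*(2 + (3*(-3) - 2)))/9) = -9*(-68/9 + √((-9 - 2)*(2 + (-9 - 2)))/9) = -9*(-68/9 + √(-11*(2 - 11))/9) = -9*(-68/9 + √(-11*(-9))/9) = -9*(-68/9 + √99/9) = -9*(-68/9 + (3*√11)/9) = -9*(-68/9 + √11/3) = 68 - 3*√11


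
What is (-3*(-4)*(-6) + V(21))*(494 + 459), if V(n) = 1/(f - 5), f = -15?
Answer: -1373273/20 ≈ -68664.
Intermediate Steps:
V(n) = -1/20 (V(n) = 1/(-15 - 5) = 1/(-20) = -1/20)
(-3*(-4)*(-6) + V(21))*(494 + 459) = (-3*(-4)*(-6) - 1/20)*(494 + 459) = (12*(-6) - 1/20)*953 = (-72 - 1/20)*953 = -1441/20*953 = -1373273/20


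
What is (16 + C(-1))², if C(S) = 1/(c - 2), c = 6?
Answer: 4225/16 ≈ 264.06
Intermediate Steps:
C(S) = ¼ (C(S) = 1/(6 - 2) = 1/4 = ¼)
(16 + C(-1))² = (16 + ¼)² = (65/4)² = 4225/16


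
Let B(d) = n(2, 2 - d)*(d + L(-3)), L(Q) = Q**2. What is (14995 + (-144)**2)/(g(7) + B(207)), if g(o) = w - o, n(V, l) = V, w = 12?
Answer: 35731/437 ≈ 81.764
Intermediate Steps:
g(o) = 12 - o
B(d) = 18 + 2*d (B(d) = 2*(d + (-3)**2) = 2*(d + 9) = 2*(9 + d) = 18 + 2*d)
(14995 + (-144)**2)/(g(7) + B(207)) = (14995 + (-144)**2)/((12 - 1*7) + (18 + 2*207)) = (14995 + 20736)/((12 - 7) + (18 + 414)) = 35731/(5 + 432) = 35731/437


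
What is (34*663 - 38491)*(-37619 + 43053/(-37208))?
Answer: 22324944568945/37208 ≈ 6.0000e+8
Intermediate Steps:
(34*663 - 38491)*(-37619 + 43053/(-37208)) = (22542 - 38491)*(-37619 + 43053*(-1/37208)) = -15949*(-37619 - 43053/37208) = -15949*(-1399770805/37208) = 22324944568945/37208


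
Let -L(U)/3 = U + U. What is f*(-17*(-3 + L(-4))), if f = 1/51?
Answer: -7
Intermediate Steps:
L(U) = -6*U (L(U) = -3*(U + U) = -6*U)
f = 1/51 ≈ 0.019608
f*(-17*(-3 + L(-4))) = (-17*(-3 - 6*(-4)))/51 = (-17*(-3 + 24))/51 = (-17*21)/51 = (1/51)*(-357) = -7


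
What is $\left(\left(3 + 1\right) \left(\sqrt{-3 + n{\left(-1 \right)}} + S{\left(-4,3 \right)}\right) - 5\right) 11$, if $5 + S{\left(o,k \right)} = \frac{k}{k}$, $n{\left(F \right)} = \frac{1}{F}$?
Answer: $-231 + 88 i \approx -231.0 + 88.0 i$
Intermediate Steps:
$S{\left(o,k \right)} = -4$ ($S{\left(o,k \right)} = -5 + \frac{k}{k} = -5 + 1 = -4$)
$\left(\left(3 + 1\right) \left(\sqrt{-3 + n{\left(-1 \right)}} + S{\left(-4,3 \right)}\right) - 5\right) 11 = \left(\left(3 + 1\right) \left(\sqrt{-3 + \frac{1}{-1}} - 4\right) - 5\right) 11 = \left(4 \left(\sqrt{-3 - 1} - 4\right) - 5\right) 11 = \left(4 \left(\sqrt{-4} - 4\right) - 5\right) 11 = \left(4 \left(2 i - 4\right) - 5\right) 11 = \left(4 \left(-4 + 2 i\right) - 5\right) 11 = \left(\left(-16 + 8 i\right) - 5\right) 11 = \left(-21 + 8 i\right) 11 = -231 + 88 i$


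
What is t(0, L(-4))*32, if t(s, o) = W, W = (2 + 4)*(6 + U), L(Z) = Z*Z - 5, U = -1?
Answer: 960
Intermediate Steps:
L(Z) = -5 + Z² (L(Z) = Z² - 5 = -5 + Z²)
W = 30 (W = (2 + 4)*(6 - 1) = 6*5 = 30)
t(s, o) = 30
t(0, L(-4))*32 = 30*32 = 960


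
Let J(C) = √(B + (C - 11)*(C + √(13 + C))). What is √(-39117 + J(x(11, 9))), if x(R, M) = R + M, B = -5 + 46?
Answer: √(-39117 + √(221 + 9*√33)) ≈ 197.74*I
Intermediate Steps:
B = 41
x(R, M) = M + R
J(C) = √(41 + (-11 + C)*(C + √(13 + C))) (J(C) = √(41 + (C - 11)*(C + √(13 + C))) = √(41 + (-11 + C)*(C + √(13 + C))))
√(-39117 + J(x(11, 9))) = √(-39117 + √(41 + (9 + 11)² - 11*(9 + 11) - 11*√(13 + (9 + 11)) + (9 + 11)*√(13 + (9 + 11)))) = √(-39117 + √(41 + 20² - 11*20 - 11*√(13 + 20) + 20*√(13 + 20))) = √(-39117 + √(41 + 400 - 220 - 11*√33 + 20*√33)) = √(-39117 + √(221 + 9*√33))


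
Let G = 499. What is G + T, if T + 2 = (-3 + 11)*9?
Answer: 569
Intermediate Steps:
T = 70 (T = -2 + (-3 + 11)*9 = -2 + 8*9 = -2 + 72 = 70)
G + T = 499 + 70 = 569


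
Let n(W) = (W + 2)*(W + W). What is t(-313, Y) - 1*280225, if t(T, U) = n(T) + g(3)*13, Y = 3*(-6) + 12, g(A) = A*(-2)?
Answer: -85617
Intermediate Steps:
g(A) = -2*A
Y = -6 (Y = -18 + 12 = -6)
n(W) = 2*W*(2 + W) (n(W) = (2 + W)*(2*W) = 2*W*(2 + W))
t(T, U) = -78 + 2*T*(2 + T) (t(T, U) = 2*T*(2 + T) - 2*3*13 = 2*T*(2 + T) - 6*13 = 2*T*(2 + T) - 78 = -78 + 2*T*(2 + T))
t(-313, Y) - 1*280225 = (-78 + 2*(-313)*(2 - 313)) - 1*280225 = (-78 + 2*(-313)*(-311)) - 280225 = (-78 + 194686) - 280225 = 194608 - 280225 = -85617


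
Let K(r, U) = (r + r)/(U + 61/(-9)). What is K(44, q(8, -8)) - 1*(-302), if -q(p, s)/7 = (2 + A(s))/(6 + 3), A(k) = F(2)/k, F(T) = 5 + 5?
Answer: 76862/265 ≈ 290.05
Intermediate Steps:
F(T) = 10
A(k) = 10/k
q(p, s) = -14/9 - 70/(9*s) (q(p, s) = -7*(2 + 10/s)/(6 + 3) = -7*(2 + 10/s)/9 = -7*(2/9 + 10/(9*s)) = -14/9 - 70/(9*s))
K(r, U) = 2*r/(-61/9 + U) (K(r, U) = (2*r)/(U + 61*(-⅑)) = (2*r)/(U - 61/9) = (2*r)/(-61/9 + U) = 2*r/(-61/9 + U))
K(44, q(8, -8)) - 1*(-302) = 18*44/(-61 + 9*((14/9)*(-5 - 1*(-8))/(-8))) - 1*(-302) = 18*44/(-61 + 9*((14/9)*(-⅛)*(-5 + 8))) + 302 = 18*44/(-61 + 9*((14/9)*(-⅛)*3)) + 302 = 18*44/(-61 + 9*(-7/12)) + 302 = 18*44/(-61 - 21/4) + 302 = 18*44/(-265/4) + 302 = 18*44*(-4/265) + 302 = -3168/265 + 302 = 76862/265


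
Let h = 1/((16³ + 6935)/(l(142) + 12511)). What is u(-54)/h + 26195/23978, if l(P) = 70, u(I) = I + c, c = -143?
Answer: -51777200351/301667218 ≈ -171.64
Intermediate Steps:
u(I) = -143 + I (u(I) = I - 143 = -143 + I)
h = 12581/11031 (h = 1/((16³ + 6935)/(70 + 12511)) = 1/((4096 + 6935)/12581) = 1/(11031*(1/12581)) = 1/(11031/12581) = 12581/11031 ≈ 1.1405)
u(-54)/h + 26195/23978 = (-143 - 54)/(12581/11031) + 26195/23978 = -197*11031/12581 + 26195*(1/23978) = -2173107/12581 + 26195/23978 = -51777200351/301667218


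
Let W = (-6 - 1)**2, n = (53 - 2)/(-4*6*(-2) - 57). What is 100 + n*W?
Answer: -533/3 ≈ -177.67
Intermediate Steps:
n = -17/3 (n = 51/(-24*(-2) - 57) = 51/(48 - 57) = 51/(-9) = 51*(-1/9) = -17/3 ≈ -5.6667)
W = 49 (W = (-7)**2 = 49)
100 + n*W = 100 - 17/3*49 = 100 - 833/3 = -533/3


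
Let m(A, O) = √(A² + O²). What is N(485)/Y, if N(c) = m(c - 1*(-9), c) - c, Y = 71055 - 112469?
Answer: 485/41414 - √479261/41414 ≈ -0.0050052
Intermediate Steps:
Y = -41414
N(c) = √(c² + (9 + c)²) - c (N(c) = √((c - 1*(-9))² + c²) - c = √((c + 9)² + c²) - c = √((9 + c)² + c²) - c = √(c² + (9 + c)²) - c)
N(485)/Y = (√(485² + (9 + 485)²) - 1*485)/(-41414) = (√(235225 + 494²) - 485)*(-1/41414) = (√(235225 + 244036) - 485)*(-1/41414) = (√479261 - 485)*(-1/41414) = (-485 + √479261)*(-1/41414) = 485/41414 - √479261/41414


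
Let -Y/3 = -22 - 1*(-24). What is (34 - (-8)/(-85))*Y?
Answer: -17292/85 ≈ -203.44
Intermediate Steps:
Y = -6 (Y = -3*(-22 - 1*(-24)) = -3*(-22 + 24) = -3*2 = -6)
(34 - (-8)/(-85))*Y = (34 - (-8)/(-85))*(-6) = (34 - (-8)*(-1)/85)*(-6) = (34 - 1*8/85)*(-6) = (34 - 8/85)*(-6) = (2882/85)*(-6) = -17292/85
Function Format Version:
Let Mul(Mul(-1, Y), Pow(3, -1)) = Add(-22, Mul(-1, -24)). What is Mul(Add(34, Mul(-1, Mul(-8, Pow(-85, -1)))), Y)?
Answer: Rational(-17292, 85) ≈ -203.44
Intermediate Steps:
Y = -6 (Y = Mul(-3, Add(-22, Mul(-1, -24))) = Mul(-3, Add(-22, 24)) = Mul(-3, 2) = -6)
Mul(Add(34, Mul(-1, Mul(-8, Pow(-85, -1)))), Y) = Mul(Add(34, Mul(-1, Mul(-8, Pow(-85, -1)))), -6) = Mul(Add(34, Mul(-1, Mul(-8, Rational(-1, 85)))), -6) = Mul(Add(34, Mul(-1, Rational(8, 85))), -6) = Mul(Add(34, Rational(-8, 85)), -6) = Mul(Rational(2882, 85), -6) = Rational(-17292, 85)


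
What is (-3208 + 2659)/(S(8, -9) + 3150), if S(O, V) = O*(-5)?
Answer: -549/3110 ≈ -0.17653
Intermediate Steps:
S(O, V) = -5*O
(-3208 + 2659)/(S(8, -9) + 3150) = (-3208 + 2659)/(-5*8 + 3150) = -549/(-40 + 3150) = -549/3110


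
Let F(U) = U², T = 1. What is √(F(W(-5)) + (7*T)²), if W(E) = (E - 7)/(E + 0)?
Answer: 37/5 ≈ 7.4000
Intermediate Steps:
W(E) = (-7 + E)/E
√(F(W(-5)) + (7*T)²) = √(((-7 - 5)/(-5))² + (7*1)²) = √((-⅕*(-12))² + 7²) = √((12/5)² + 49) = √(144/25 + 49) = √(1369/25) = 37/5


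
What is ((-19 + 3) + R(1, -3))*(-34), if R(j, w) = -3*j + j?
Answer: 612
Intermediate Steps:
R(j, w) = -2*j
((-19 + 3) + R(1, -3))*(-34) = ((-19 + 3) - 2*1)*(-34) = (-16 - 2)*(-34) = -18*(-34) = 612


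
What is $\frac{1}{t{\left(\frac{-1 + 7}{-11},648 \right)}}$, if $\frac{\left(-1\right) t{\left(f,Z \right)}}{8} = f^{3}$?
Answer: $\frac{1331}{1728} \approx 0.77025$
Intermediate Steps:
$t{\left(f,Z \right)} = - 8 f^{3}$
$\frac{1}{t{\left(\frac{-1 + 7}{-11},648 \right)}} = \frac{1}{\left(-8\right) \left(\frac{-1 + 7}{-11}\right)^{3}} = \frac{1}{\left(-8\right) \left(6 \left(- \frac{1}{11}\right)\right)^{3}} = \frac{1}{\left(-8\right) \left(- \frac{6}{11}\right)^{3}} = \frac{1}{\left(-8\right) \left(- \frac{216}{1331}\right)} = \frac{1}{\frac{1728}{1331}} = \frac{1331}{1728}$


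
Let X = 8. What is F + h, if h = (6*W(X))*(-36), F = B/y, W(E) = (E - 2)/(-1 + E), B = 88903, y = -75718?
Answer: -98752849/530026 ≈ -186.32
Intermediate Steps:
W(E) = (-2 + E)/(-1 + E)
F = -88903/75718 (F = 88903/(-75718) = 88903*(-1/75718) = -88903/75718 ≈ -1.1741)
h = -1296/7 (h = (6*((-2 + 8)/(-1 + 8)))*(-36) = (6*(6/7))*(-36) = (36/7)*(-36) = -1296/7 ≈ -185.14)
F + h = -88903/75718 - 1296/7 = -98752849/530026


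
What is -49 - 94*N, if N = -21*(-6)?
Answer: -11893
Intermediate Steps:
N = 126
-49 - 94*N = -49 - 94*126 = -49 - 11844 = -11893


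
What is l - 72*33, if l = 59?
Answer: -2317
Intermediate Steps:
l - 72*33 = 59 - 72*33 = 59 - 2376 = -2317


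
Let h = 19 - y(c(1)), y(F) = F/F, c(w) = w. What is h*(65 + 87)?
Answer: 2736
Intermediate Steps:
y(F) = 1
h = 18 (h = 19 - 1*1 = 19 - 1 = 18)
h*(65 + 87) = 18*(65 + 87) = 18*152 = 2736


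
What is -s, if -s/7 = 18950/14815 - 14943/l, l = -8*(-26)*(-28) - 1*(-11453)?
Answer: -160595393/16678727 ≈ -9.6288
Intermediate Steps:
l = 5629 (l = 208*(-28) + 11453 = -5824 + 11453 = 5629)
s = 160595393/16678727 (s = -7*(18950/14815 - 14943/5629) = -7*(18950*(1/14815) - 14943*1/5629) = -7*(3790/2963 - 14943/5629) = -7*(-22942199/16678727) = 160595393/16678727 ≈ 9.6288)
-s = -1*160595393/16678727 = -160595393/16678727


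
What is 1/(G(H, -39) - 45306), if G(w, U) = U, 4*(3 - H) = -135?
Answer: -1/45345 ≈ -2.2053e-5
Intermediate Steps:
H = 147/4 (H = 3 - ¼*(-135) = 3 + 135/4 = 147/4 ≈ 36.750)
1/(G(H, -39) - 45306) = 1/(-39 - 45306) = 1/(-45345) = -1/45345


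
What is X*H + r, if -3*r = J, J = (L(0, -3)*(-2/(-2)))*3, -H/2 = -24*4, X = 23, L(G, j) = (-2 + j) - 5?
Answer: 4426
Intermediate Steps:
L(G, j) = -7 + j
H = 192 (H = -(-48)*4 = -2*(-96) = 192)
J = -30 (J = ((-7 - 3)*(-2/(-2)))*3 = -(-20)*(-1)/2*3 = -10*1*3 = -10*3 = -30)
r = 10 (r = -⅓*(-30) = 10)
X*H + r = 23*192 + 10 = 4416 + 10 = 4426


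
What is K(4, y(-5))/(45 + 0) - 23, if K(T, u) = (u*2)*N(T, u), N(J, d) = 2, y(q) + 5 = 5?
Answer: -23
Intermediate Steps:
y(q) = 0 (y(q) = -5 + 5 = 0)
K(T, u) = 4*u (K(T, u) = (u*2)*2 = (2*u)*2 = 4*u)
K(4, y(-5))/(45 + 0) - 23 = (4*0)/(45 + 0) - 23 = 0/45 - 23 = 0*(1/45) - 23 = 0 - 23 = -23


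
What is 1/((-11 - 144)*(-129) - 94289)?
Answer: -1/74294 ≈ -1.3460e-5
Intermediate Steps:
1/((-11 - 144)*(-129) - 94289) = 1/(-155*(-129) - 94289) = 1/(19995 - 94289) = 1/(-74294) = -1/74294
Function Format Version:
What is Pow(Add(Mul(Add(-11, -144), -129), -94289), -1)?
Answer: Rational(-1, 74294) ≈ -1.3460e-5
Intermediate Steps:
Pow(Add(Mul(Add(-11, -144), -129), -94289), -1) = Pow(Add(Mul(-155, -129), -94289), -1) = Pow(Add(19995, -94289), -1) = Pow(-74294, -1) = Rational(-1, 74294)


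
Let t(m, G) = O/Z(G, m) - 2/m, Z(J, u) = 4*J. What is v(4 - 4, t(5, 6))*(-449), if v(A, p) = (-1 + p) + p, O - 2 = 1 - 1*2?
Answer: 46247/60 ≈ 770.78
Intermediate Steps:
O = 1 (O = 2 + (1 - 1*2) = 2 + (1 - 2) = 2 - 1 = 1)
t(m, G) = -2/m + 1/(4*G) (t(m, G) = 1/(4*G) - 2/m = -2/m + 1/(4*G))
v(A, p) = -1 + 2*p
v(4 - 4, t(5, 6))*(-449) = (-1 + 2*(-2/5 + (1/4)/6))*(-449) = (-1 + 2*(-2*1/5 + (1/4)*(1/6)))*(-449) = (-1 + 2*(-2/5 + 1/24))*(-449) = (-1 + 2*(-43/120))*(-449) = (-1 - 43/60)*(-449) = -103/60*(-449) = 46247/60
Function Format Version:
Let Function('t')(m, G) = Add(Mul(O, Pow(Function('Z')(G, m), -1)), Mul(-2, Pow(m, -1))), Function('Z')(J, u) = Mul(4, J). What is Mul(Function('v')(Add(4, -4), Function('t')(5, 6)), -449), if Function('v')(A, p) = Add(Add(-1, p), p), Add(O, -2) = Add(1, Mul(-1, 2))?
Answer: Rational(46247, 60) ≈ 770.78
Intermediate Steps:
O = 1 (O = Add(2, Add(1, Mul(-1, 2))) = Add(2, Add(1, -2)) = Add(2, -1) = 1)
Function('t')(m, G) = Add(Mul(-2, Pow(m, -1)), Mul(Rational(1, 4), Pow(G, -1))) (Function('t')(m, G) = Add(Mul(1, Pow(Mul(4, G), -1)), Mul(-2, Pow(m, -1))) = Add(Mul(1, Mul(Rational(1, 4), Pow(G, -1))), Mul(-2, Pow(m, -1))) = Add(Mul(Rational(1, 4), Pow(G, -1)), Mul(-2, Pow(m, -1))) = Add(Mul(-2, Pow(m, -1)), Mul(Rational(1, 4), Pow(G, -1))))
Function('v')(A, p) = Add(-1, Mul(2, p))
Mul(Function('v')(Add(4, -4), Function('t')(5, 6)), -449) = Mul(Add(-1, Mul(2, Add(Mul(-2, Pow(5, -1)), Mul(Rational(1, 4), Pow(6, -1))))), -449) = Mul(Add(-1, Mul(2, Add(Mul(-2, Rational(1, 5)), Mul(Rational(1, 4), Rational(1, 6))))), -449) = Mul(Add(-1, Mul(2, Add(Rational(-2, 5), Rational(1, 24)))), -449) = Mul(Add(-1, Mul(2, Rational(-43, 120))), -449) = Mul(Add(-1, Rational(-43, 60)), -449) = Mul(Rational(-103, 60), -449) = Rational(46247, 60)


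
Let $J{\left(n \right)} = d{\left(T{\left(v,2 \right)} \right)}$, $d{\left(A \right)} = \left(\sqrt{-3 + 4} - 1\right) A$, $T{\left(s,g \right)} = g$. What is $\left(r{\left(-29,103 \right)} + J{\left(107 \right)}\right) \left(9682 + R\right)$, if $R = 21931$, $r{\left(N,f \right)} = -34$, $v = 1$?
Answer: $-1074842$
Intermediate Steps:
$d{\left(A \right)} = 0$ ($d{\left(A \right)} = \left(\sqrt{1} - 1\right) A = \left(1 - 1\right) A = 0 A = 0$)
$J{\left(n \right)} = 0$
$\left(r{\left(-29,103 \right)} + J{\left(107 \right)}\right) \left(9682 + R\right) = \left(-34 + 0\right) \left(9682 + 21931\right) = \left(-34\right) 31613 = -1074842$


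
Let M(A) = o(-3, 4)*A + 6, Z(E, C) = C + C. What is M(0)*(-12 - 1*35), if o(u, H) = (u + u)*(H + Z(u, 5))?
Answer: -282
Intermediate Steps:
Z(E, C) = 2*C
o(u, H) = 2*u*(10 + H) (o(u, H) = (u + u)*(H + 2*5) = (2*u)*(H + 10) = (2*u)*(10 + H) = 2*u*(10 + H))
M(A) = 6 - 84*A (M(A) = (2*(-3)*(10 + 4))*A + 6 = (2*(-3)*14)*A + 6 = -84*A + 6 = 6 - 84*A)
M(0)*(-12 - 1*35) = (6 - 84*0)*(-12 - 1*35) = (6 + 0)*(-12 - 35) = 6*(-47) = -282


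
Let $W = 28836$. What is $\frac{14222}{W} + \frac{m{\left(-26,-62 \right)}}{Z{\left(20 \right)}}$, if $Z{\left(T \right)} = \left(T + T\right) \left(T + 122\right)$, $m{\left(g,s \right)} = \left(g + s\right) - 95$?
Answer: $\frac{18875993}{40947120} \approx 0.46098$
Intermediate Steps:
$m{\left(g,s \right)} = -95 + g + s$
$Z{\left(T \right)} = 2 T \left(122 + T\right)$
$\frac{14222}{W} + \frac{m{\left(-26,-62 \right)}}{Z{\left(20 \right)}} = \frac{14222}{28836} + \frac{-95 - 26 - 62}{2 \cdot 20 \left(122 + 20\right)} = 14222 \cdot \frac{1}{28836} - \frac{183}{2 \cdot 20 \cdot 142} = \frac{7111}{14418} - \frac{183}{5680} = \frac{18875993}{40947120}$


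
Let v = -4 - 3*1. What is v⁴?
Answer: 2401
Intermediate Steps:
v = -7 (v = -4 - 3 = -7)
v⁴ = (-7)⁴ = 2401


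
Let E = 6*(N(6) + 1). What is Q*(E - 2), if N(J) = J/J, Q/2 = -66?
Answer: -1320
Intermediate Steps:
Q = -132 (Q = 2*(-66) = -132)
N(J) = 1
E = 12 (E = 6*(1 + 1) = 6*2 = 12)
Q*(E - 2) = -132*(12 - 2) = -132*10 = -1320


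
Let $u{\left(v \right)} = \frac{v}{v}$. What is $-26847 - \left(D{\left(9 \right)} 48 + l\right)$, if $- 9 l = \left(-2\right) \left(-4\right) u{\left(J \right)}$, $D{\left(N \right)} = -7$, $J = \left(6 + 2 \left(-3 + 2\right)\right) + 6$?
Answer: $- \frac{238591}{9} \approx -26510.0$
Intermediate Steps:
$J = 10$ ($J = \left(6 + 2 \left(-1\right)\right) + 6 = \left(6 - 2\right) + 6 = 4 + 6 = 10$)
$u{\left(v \right)} = 1$
$l = - \frac{8}{9}$ ($l = - \frac{\left(-2\right) \left(-4\right) 1}{9} = - \frac{8 \cdot 1}{9} = \left(- \frac{1}{9}\right) 8 = - \frac{8}{9} \approx -0.88889$)
$-26847 - \left(D{\left(9 \right)} 48 + l\right) = -26847 - \left(\left(-7\right) 48 - \frac{8}{9}\right) = -26847 - \left(-336 - \frac{8}{9}\right) = -26847 - - \frac{3032}{9} = -26847 + \frac{3032}{9} = - \frac{238591}{9}$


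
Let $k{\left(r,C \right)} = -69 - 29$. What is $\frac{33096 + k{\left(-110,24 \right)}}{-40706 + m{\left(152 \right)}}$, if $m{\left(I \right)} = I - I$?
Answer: $- \frac{16499}{20353} \approx -0.81064$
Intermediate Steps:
$k{\left(r,C \right)} = -98$ ($k{\left(r,C \right)} = -69 - 29 = -98$)
$m{\left(I \right)} = 0$
$\frac{33096 + k{\left(-110,24 \right)}}{-40706 + m{\left(152 \right)}} = \frac{33096 - 98}{-40706 + 0} = \frac{32998}{-40706} = 32998 \left(- \frac{1}{40706}\right) = - \frac{16499}{20353}$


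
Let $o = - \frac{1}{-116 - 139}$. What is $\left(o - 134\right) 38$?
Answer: $- \frac{1298422}{255} \approx -5091.9$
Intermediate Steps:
$o = \frac{1}{255}$ ($o = - \frac{1}{-255} = \left(-1\right) \left(- \frac{1}{255}\right) = \frac{1}{255} \approx 0.0039216$)
$\left(o - 134\right) 38 = \left(\frac{1}{255} - 134\right) 38 = \left(- \frac{34169}{255}\right) 38 = - \frac{1298422}{255}$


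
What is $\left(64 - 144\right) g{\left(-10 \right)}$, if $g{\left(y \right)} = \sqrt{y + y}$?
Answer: $- 160 i \sqrt{5} \approx - 357.77 i$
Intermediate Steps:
$g{\left(y \right)} = \sqrt{2} \sqrt{y}$ ($g{\left(y \right)} = \sqrt{2 y} = \sqrt{2} \sqrt{y}$)
$\left(64 - 144\right) g{\left(-10 \right)} = \left(64 - 144\right) \sqrt{2} \sqrt{-10} = - 80 \sqrt{2} i \sqrt{10} = - 80 \cdot 2 i \sqrt{5} = - 160 i \sqrt{5}$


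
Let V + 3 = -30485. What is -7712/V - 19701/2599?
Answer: -72575075/9904789 ≈ -7.3273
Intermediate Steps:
V = -30488 (V = -3 - 30485 = -30488)
-7712/V - 19701/2599 = -7712/(-30488) - 19701/2599 = -7712*(-1/30488) - 19701*1/2599 = 964/3811 - 19701/2599 = -72575075/9904789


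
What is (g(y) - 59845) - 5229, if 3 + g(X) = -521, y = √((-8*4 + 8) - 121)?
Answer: -65598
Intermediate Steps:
y = I*√145 (y = √((-32 + 8) - 121) = √(-24 - 121) = √(-145) = I*√145 ≈ 12.042*I)
g(X) = -524 (g(X) = -3 - 521 = -524)
(g(y) - 59845) - 5229 = (-524 - 59845) - 5229 = -60369 - 5229 = -65598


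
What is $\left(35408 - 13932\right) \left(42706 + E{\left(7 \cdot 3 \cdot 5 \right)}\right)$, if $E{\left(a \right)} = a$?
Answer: $919409036$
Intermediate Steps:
$\left(35408 - 13932\right) \left(42706 + E{\left(7 \cdot 3 \cdot 5 \right)}\right) = \left(35408 - 13932\right) \left(42706 + 7 \cdot 3 \cdot 5\right) = 21476 \left(42706 + 21 \cdot 5\right) = 21476 \left(42706 + 105\right) = 21476 \cdot 42811 = 919409036$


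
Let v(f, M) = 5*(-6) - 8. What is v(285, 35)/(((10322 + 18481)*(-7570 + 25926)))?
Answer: -19/264353934 ≈ -7.1873e-8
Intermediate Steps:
v(f, M) = -38 (v(f, M) = -30 - 8 = -38)
v(285, 35)/(((10322 + 18481)*(-7570 + 25926))) = -38*1/((-7570 + 25926)*(10322 + 18481)) = -38/(28803*18356) = -38/528707868 = -38*1/528707868 = -19/264353934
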